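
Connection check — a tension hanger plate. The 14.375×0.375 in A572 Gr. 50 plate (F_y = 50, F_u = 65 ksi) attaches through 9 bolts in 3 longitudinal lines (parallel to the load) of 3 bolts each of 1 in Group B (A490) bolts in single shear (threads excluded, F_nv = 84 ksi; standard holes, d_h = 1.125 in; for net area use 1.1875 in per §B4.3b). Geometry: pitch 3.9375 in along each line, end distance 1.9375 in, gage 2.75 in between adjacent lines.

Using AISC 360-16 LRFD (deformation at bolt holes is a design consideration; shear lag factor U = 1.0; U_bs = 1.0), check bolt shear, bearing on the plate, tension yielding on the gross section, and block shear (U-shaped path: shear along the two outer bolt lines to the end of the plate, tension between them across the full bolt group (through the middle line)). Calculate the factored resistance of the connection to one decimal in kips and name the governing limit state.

207.3 kips (block shear governs)

Bolt shear: A_b = π(1)²/4 = 0.7854 in². φR_n = 0.75 × 84 × 0.7854 × 9 × 1 = 445.3 kips.
Bearing (0.375 in plate, F_u = 65 ksi): end bolts L_c = 1.9375 − 1.125/2 = 1.375, R_n = min(1.2×1.375×0.375×65, 2.4×1×0.375×65) = 40.219 kips/bolt; interior L_c = 3.9375 − 1.125 = 2.8125, R_n = 58.5 kips/bolt. φR_n = 0.75 × (3×40.219 + 6×58.5) = 353.7 kips.
Tension yield (gross): A_g = 14.375×0.375 = 5.3906 in². φR_n = 0.90 × 50 × 5.3906 = 242.6 kips.
Block shear: shear path 2×[1.9375+2×3.9375] = 2×9.8125 in, A_gv = 7.3594, A_nv = 2×(9.8125 − 2.5×1.1875)×0.375 = 5.1328 in²; tension across gage: (5.5 − 2×1.1875)×0.375 = 1.1719 in². R_n = min(0.6×65×5.1328, 0.6×50×7.3594) + 1.0×65×1.1719 = min(200.18, 220.78) + 76.174 = 276.35 kips. φR_n = 0.75 × 276.35 = 207.3 kips.
Governing: min(445.3, 353.7, 242.6, 207.3) = 207.3 kips → block shear.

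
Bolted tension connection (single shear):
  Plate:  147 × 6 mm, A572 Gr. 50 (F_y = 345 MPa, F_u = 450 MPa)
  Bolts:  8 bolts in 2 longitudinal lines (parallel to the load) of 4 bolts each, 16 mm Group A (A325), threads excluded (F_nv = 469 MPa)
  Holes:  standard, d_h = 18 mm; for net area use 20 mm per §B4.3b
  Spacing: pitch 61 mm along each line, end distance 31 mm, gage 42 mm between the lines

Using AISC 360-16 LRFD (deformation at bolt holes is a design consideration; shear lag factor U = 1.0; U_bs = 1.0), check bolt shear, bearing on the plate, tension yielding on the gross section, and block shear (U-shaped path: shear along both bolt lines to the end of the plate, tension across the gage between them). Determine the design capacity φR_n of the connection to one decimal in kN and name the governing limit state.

273.9 kN (gross-section yield governs)

Bolt shear: A_b = π(16)²/4 = 201.06 mm². φR_n = 0.75 × 469 × 201.06 × 8 × 1 = 565.8 kN.
Bearing (6 mm plate, F_u = 450 MPa): end bolts L_c = 31 − 18/2 = 22, R_n = min(1.2×22×6×450, 2.4×16×6×450) = 71.28 kN/bolt; interior L_c = 61 − 18 = 43, R_n = 103.68 kN/bolt. φR_n = 0.75 × (2×71.28 + 6×103.68) = 573.5 kN.
Tension yield (gross): A_g = 147×6 = 882 mm². φR_n = 0.90 × 345 × 882 = 273.9 kN.
Block shear: shear path 2×[31+3×61] = 2×214 mm, A_gv = 2568, A_nv = 2×(214 − 3.5×20)×6 = 1728 mm²; tension across gage: (42 − 1×20)×6 = 132 mm². R_n = min(0.6×450×1728, 0.6×345×2568) + 1.0×450×132 = min(466.56, 531.58) + 59.4 = 525.96 kN. φR_n = 0.75 × 525.96 = 394.5 kN.
Governing: min(565.8, 573.5, 273.9, 394.5) = 273.9 kN → gross-section yield.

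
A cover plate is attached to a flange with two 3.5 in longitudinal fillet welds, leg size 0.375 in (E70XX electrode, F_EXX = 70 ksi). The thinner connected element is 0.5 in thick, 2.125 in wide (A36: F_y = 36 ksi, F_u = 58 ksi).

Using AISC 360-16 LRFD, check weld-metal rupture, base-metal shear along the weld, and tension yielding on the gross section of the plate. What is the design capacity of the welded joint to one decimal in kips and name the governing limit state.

Weld metal: throat = 0.707×0.375 = 0.26513 in, L = 2×3.5 = 7 in. φR_n = 0.75 × 0.6 × 70 × 0.26513 × 7 = 58.5 kips.
Base metal shear (0.5 in plate): yield φR_n = 1.0×0.6×36×0.5×7 = 75.6 kips; rupture φR_n = 0.75×0.6×58×0.5×7 = 91.4 kips; take 75.6 kips (yield).
Tension yield (gross): A_g = 2.125×0.5 = 1.0625 in². φR_n = 0.90 × 36 × 1.0625 = 34.4 kips.
Governing: min(58.5, 75.6, 34.4) = 34.4 kips → gross-section yield.

34.4 kips (gross-section yield governs)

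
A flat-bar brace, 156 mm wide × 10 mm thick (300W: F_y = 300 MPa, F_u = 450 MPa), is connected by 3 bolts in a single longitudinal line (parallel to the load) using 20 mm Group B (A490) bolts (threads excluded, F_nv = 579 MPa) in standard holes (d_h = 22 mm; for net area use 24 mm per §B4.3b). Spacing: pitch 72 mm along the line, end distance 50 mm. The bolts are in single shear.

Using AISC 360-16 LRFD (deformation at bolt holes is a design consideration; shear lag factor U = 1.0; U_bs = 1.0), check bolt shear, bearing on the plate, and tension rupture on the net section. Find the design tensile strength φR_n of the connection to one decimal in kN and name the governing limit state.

409.3 kN (bolt shear governs)

Bolt shear: A_b = π(20)²/4 = 314.16 mm². φR_n = 0.75 × 579 × 314.16 × 3 × 1 = 409.3 kN.
Bearing (10 mm plate, F_u = 450 MPa): end bolts L_c = 50 − 22/2 = 39, R_n = min(1.2×39×10×450, 2.4×20×10×450) = 210.6 kN/bolt; interior L_c = 72 − 22 = 50, R_n = 216 kN/bolt. φR_n = 0.75 × (1×210.6 + 2×216) = 482.0 kN.
Tension rupture (net): A_n = (156 − 1×24)×10 = 1320 mm² (U = 1.0, A_e = A_n). φR_n = 0.75 × 450 × 1320 = 445.5 kN.
Governing: min(409.3, 482.0, 445.5) = 409.3 kN → bolt shear.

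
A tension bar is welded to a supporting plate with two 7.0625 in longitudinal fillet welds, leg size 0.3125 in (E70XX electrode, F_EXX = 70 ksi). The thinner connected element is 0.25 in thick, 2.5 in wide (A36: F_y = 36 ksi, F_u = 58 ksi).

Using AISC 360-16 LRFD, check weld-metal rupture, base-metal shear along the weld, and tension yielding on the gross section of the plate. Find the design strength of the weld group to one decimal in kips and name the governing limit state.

20.3 kips (gross-section yield governs)

Weld metal: throat = 0.707×0.3125 = 0.22094 in, L = 2×7.0625 = 14.125 in. φR_n = 0.75 × 0.6 × 70 × 0.22094 × 14.125 = 98.3 kips.
Base metal shear (0.25 in plate): yield φR_n = 1.0×0.6×36×0.25×14.125 = 76.3 kips; rupture φR_n = 0.75×0.6×58×0.25×14.125 = 92.2 kips; take 76.3 kips (yield).
Tension yield (gross): A_g = 2.5×0.25 = 0.625 in². φR_n = 0.90 × 36 × 0.625 = 20.3 kips.
Governing: min(98.3, 76.3, 20.3) = 20.3 kips → gross-section yield.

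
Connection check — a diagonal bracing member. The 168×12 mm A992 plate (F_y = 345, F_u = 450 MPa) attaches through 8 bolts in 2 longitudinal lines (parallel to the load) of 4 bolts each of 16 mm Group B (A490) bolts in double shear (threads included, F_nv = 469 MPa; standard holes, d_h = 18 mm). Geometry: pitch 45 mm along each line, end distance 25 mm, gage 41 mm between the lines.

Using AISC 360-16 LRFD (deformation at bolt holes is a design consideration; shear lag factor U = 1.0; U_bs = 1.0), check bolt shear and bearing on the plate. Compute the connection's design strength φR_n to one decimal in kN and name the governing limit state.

942.8 kN (bearing governs)

Bolt shear: A_b = π(16)²/4 = 201.06 mm². φR_n = 0.75 × 469 × 201.06 × 8 × 2 = 1131.6 kN.
Bearing (12 mm plate, F_u = 450 MPa): end bolts L_c = 25 − 18/2 = 16, R_n = min(1.2×16×12×450, 2.4×16×12×450) = 103.68 kN/bolt; interior L_c = 45 − 18 = 27, R_n = 174.96 kN/bolt. φR_n = 0.75 × (2×103.68 + 6×174.96) = 942.8 kN.
Governing: min(1131.6, 942.8) = 942.8 kN → bearing.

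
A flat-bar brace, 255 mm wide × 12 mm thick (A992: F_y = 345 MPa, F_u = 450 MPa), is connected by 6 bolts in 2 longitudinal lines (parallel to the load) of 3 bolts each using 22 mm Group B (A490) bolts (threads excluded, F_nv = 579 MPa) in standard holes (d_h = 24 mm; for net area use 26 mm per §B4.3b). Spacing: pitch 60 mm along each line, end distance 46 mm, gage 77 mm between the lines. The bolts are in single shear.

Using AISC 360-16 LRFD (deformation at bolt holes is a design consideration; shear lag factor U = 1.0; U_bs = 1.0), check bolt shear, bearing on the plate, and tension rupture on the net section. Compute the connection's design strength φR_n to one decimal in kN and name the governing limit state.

Bolt shear: A_b = π(22)²/4 = 380.13 mm². φR_n = 0.75 × 579 × 380.13 × 6 × 1 = 990.4 kN.
Bearing (12 mm plate, F_u = 450 MPa): end bolts L_c = 46 − 24/2 = 34, R_n = min(1.2×34×12×450, 2.4×22×12×450) = 220.32 kN/bolt; interior L_c = 60 − 24 = 36, R_n = 233.28 kN/bolt. φR_n = 0.75 × (2×220.32 + 4×233.28) = 1030.3 kN.
Tension rupture (net): A_n = (255 − 2×26)×12 = 2436 mm² (U = 1.0, A_e = A_n). φR_n = 0.75 × 450 × 2436 = 822.2 kN.
Governing: min(990.4, 1030.3, 822.2) = 822.2 kN → net-section rupture.

822.2 kN (net-section rupture governs)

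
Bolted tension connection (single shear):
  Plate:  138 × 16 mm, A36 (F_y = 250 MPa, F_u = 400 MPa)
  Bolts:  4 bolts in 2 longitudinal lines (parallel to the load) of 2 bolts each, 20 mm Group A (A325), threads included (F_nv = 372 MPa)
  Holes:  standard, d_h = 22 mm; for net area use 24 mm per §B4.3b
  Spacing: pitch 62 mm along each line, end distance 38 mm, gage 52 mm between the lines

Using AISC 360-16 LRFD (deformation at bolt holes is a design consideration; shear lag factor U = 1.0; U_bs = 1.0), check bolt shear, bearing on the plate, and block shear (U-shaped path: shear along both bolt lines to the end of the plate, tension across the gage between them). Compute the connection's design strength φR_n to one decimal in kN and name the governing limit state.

Bolt shear: A_b = π(20)²/4 = 314.16 mm². φR_n = 0.75 × 372 × 314.16 × 4 × 1 = 350.6 kN.
Bearing (16 mm plate, F_u = 400 MPa): end bolts L_c = 38 − 22/2 = 27, R_n = min(1.2×27×16×400, 2.4×20×16×400) = 207.36 kN/bolt; interior L_c = 62 − 22 = 40, R_n = 307.2 kN/bolt. φR_n = 0.75 × (2×207.36 + 2×307.2) = 771.8 kN.
Block shear: shear path 2×[38+1×62] = 2×100 mm, A_gv = 3200, A_nv = 2×(100 − 1.5×24)×16 = 2048 mm²; tension across gage: (52 − 1×24)×16 = 448 mm². R_n = min(0.6×400×2048, 0.6×250×3200) + 1.0×400×448 = min(491.52, 480) + 179.2 = 659.2 kN. φR_n = 0.75 × 659.2 = 494.4 kN.
Governing: min(350.6, 771.8, 494.4) = 350.6 kN → bolt shear.

350.6 kN (bolt shear governs)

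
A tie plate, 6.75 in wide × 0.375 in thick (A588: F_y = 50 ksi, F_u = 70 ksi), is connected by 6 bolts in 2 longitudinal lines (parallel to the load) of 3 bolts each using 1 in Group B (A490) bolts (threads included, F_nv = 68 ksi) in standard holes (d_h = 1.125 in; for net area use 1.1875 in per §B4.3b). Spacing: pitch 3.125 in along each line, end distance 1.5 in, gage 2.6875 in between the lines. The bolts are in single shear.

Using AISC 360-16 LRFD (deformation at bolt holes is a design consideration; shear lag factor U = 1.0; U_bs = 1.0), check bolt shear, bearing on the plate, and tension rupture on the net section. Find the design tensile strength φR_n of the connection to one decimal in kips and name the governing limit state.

86.1 kips (net-section rupture governs)

Bolt shear: A_b = π(1)²/4 = 0.7854 in². φR_n = 0.75 × 68 × 0.7854 × 6 × 1 = 240.3 kips.
Bearing (0.375 in plate, F_u = 70 ksi): end bolts L_c = 1.5 − 1.125/2 = 0.9375, R_n = min(1.2×0.9375×0.375×70, 2.4×1×0.375×70) = 29.531 kips/bolt; interior L_c = 3.125 − 1.125 = 2, R_n = 63 kips/bolt. φR_n = 0.75 × (2×29.531 + 4×63) = 233.3 kips.
Tension rupture (net): A_n = (6.75 − 2×1.1875)×0.375 = 1.6406 in² (U = 1.0, A_e = A_n). φR_n = 0.75 × 70 × 1.6406 = 86.1 kips.
Governing: min(240.3, 233.3, 86.1) = 86.1 kips → net-section rupture.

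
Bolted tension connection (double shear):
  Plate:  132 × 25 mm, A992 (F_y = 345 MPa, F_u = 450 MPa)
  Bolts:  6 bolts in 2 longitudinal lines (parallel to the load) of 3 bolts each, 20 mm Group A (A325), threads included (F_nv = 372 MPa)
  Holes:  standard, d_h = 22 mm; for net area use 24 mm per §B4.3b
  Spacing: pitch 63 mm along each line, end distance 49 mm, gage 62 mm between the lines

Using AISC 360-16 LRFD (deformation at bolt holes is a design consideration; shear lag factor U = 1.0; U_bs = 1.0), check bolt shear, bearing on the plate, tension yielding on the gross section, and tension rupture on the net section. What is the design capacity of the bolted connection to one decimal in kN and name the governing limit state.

708.8 kN (net-section rupture governs)

Bolt shear: A_b = π(20)²/4 = 314.16 mm². φR_n = 0.75 × 372 × 314.16 × 6 × 2 = 1051.8 kN.
Bearing (25 mm plate, F_u = 450 MPa): end bolts L_c = 49 − 22/2 = 38, R_n = min(1.2×38×25×450, 2.4×20×25×450) = 513 kN/bolt; interior L_c = 63 − 22 = 41, R_n = 540 kN/bolt. φR_n = 0.75 × (2×513 + 4×540) = 2389.5 kN.
Tension yield (gross): A_g = 132×25 = 3300 mm². φR_n = 0.90 × 345 × 3300 = 1024.7 kN.
Tension rupture (net): A_n = (132 − 2×24)×25 = 2100 mm² (U = 1.0, A_e = A_n). φR_n = 0.75 × 450 × 2100 = 708.8 kN.
Governing: min(1051.8, 2389.5, 1024.7, 708.8) = 708.8 kN → net-section rupture.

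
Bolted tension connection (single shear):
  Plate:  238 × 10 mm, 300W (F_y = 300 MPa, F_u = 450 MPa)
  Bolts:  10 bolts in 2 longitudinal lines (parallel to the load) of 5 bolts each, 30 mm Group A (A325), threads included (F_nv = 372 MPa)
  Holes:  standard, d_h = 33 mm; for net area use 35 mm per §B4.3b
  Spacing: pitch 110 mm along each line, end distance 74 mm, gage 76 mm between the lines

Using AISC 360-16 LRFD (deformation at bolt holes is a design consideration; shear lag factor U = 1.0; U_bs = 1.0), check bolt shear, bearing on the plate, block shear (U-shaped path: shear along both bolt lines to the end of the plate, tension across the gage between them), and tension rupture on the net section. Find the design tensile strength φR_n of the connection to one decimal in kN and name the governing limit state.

567.0 kN (net-section rupture governs)

Bolt shear: A_b = π(30)²/4 = 706.86 mm². φR_n = 0.75 × 372 × 706.86 × 10 × 1 = 1972.1 kN.
Bearing (10 mm plate, F_u = 450 MPa): end bolts L_c = 74 − 33/2 = 57.5, R_n = min(1.2×57.5×10×450, 2.4×30×10×450) = 310.5 kN/bolt; interior L_c = 110 − 33 = 77, R_n = 324 kN/bolt. φR_n = 0.75 × (2×310.5 + 8×324) = 2409.8 kN.
Block shear: shear path 2×[74+4×110] = 2×514 mm, A_gv = 10280, A_nv = 2×(514 − 4.5×35)×10 = 7130 mm²; tension across gage: (76 − 1×35)×10 = 410 mm². R_n = min(0.6×450×7130, 0.6×300×10280) + 1.0×450×410 = min(1925.1, 1850.4) + 184.5 = 2034.9 kN. φR_n = 0.75 × 2034.9 = 1526.2 kN.
Tension rupture (net): A_n = (238 − 2×35)×10 = 1680 mm² (U = 1.0, A_e = A_n). φR_n = 0.75 × 450 × 1680 = 567.0 kN.
Governing: min(1972.1, 2409.8, 1526.2, 567.0) = 567.0 kN → net-section rupture.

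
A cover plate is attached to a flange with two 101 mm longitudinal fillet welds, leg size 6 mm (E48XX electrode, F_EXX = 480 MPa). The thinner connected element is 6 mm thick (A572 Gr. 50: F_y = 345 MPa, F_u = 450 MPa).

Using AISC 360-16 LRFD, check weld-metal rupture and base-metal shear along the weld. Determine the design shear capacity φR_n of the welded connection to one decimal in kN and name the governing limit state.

185.1 kN (weld metal governs)

Weld metal: throat = 0.707×6 = 4.242 mm, L = 2×101 = 202 mm. φR_n = 0.75 × 0.6 × 480 × 4.242 × 202 = 185.1 kN.
Base metal shear (6 mm plate): yield φR_n = 1.0×0.6×345×6×202 = 250.9 kN; rupture φR_n = 0.75×0.6×450×6×202 = 245.4 kN; take 245.4 kN (rupture).
Governing: min(185.1, 245.4) = 185.1 kN → weld metal.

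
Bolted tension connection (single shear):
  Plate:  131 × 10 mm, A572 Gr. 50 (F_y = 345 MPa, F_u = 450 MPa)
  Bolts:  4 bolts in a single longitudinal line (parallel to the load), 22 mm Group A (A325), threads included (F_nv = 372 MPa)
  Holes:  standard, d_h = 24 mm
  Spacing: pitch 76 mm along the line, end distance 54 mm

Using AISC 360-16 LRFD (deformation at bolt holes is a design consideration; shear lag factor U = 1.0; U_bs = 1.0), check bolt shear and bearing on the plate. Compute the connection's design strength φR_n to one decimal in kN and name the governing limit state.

Bolt shear: A_b = π(22)²/4 = 380.13 mm². φR_n = 0.75 × 372 × 380.13 × 4 × 1 = 424.2 kN.
Bearing (10 mm plate, F_u = 450 MPa): end bolts L_c = 54 − 24/2 = 42, R_n = min(1.2×42×10×450, 2.4×22×10×450) = 226.8 kN/bolt; interior L_c = 76 − 24 = 52, R_n = 237.6 kN/bolt. φR_n = 0.75 × (1×226.8 + 3×237.6) = 704.7 kN.
Governing: min(424.2, 704.7) = 424.2 kN → bolt shear.

424.2 kN (bolt shear governs)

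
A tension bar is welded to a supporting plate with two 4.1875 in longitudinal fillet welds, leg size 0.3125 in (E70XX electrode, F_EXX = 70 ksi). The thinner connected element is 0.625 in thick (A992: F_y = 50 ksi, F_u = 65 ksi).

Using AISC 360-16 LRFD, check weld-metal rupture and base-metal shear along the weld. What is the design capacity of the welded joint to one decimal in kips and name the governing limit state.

Weld metal: throat = 0.707×0.3125 = 0.22094 in, L = 2×4.1875 = 8.375 in. φR_n = 0.75 × 0.6 × 70 × 0.22094 × 8.375 = 58.3 kips.
Base metal shear (0.625 in plate): yield φR_n = 1.0×0.6×50×0.625×8.375 = 157.0 kips; rupture φR_n = 0.75×0.6×65×0.625×8.375 = 153.1 kips; take 153.1 kips (rupture).
Governing: min(58.3, 153.1) = 58.3 kips → weld metal.

58.3 kips (weld metal governs)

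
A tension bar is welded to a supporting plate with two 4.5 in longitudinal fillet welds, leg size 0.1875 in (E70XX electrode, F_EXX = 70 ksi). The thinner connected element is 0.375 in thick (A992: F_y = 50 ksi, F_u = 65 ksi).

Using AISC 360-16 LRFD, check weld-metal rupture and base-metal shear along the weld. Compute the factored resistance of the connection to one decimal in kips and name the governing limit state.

Weld metal: throat = 0.707×0.1875 = 0.13256 in, L = 2×4.5 = 9 in. φR_n = 0.75 × 0.6 × 70 × 0.13256 × 9 = 37.6 kips.
Base metal shear (0.375 in plate): yield φR_n = 1.0×0.6×50×0.375×9 = 101.3 kips; rupture φR_n = 0.75×0.6×65×0.375×9 = 98.7 kips; take 98.7 kips (rupture).
Governing: min(37.6, 98.7) = 37.6 kips → weld metal.

37.6 kips (weld metal governs)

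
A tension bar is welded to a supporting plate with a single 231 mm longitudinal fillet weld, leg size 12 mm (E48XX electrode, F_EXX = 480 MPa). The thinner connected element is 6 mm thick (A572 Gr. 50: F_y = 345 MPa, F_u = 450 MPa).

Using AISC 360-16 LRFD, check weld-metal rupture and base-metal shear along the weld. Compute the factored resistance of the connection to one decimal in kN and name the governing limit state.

280.7 kN (base-metal shear governs)

Weld metal: throat = 0.707×12 = 8.484 mm, L = 231 mm. φR_n = 0.75 × 0.6 × 480 × 8.484 × 231 = 423.3 kN.
Base metal shear (6 mm plate): yield φR_n = 1.0×0.6×345×6×231 = 286.9 kN; rupture φR_n = 0.75×0.6×450×6×231 = 280.7 kN; take 280.7 kN (rupture).
Governing: min(423.3, 280.7) = 280.7 kN → base-metal shear.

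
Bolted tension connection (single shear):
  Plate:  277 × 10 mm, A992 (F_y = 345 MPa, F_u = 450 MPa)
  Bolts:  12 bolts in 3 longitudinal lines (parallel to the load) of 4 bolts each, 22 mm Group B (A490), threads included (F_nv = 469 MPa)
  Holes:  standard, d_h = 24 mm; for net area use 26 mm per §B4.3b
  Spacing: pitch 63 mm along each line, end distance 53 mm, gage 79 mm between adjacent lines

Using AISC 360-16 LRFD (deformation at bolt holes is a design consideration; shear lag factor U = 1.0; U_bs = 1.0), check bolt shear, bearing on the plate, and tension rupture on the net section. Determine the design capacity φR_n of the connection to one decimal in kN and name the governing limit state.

671.6 kN (net-section rupture governs)

Bolt shear: A_b = π(22)²/4 = 380.13 mm². φR_n = 0.75 × 469 × 380.13 × 12 × 1 = 1604.5 kN.
Bearing (10 mm plate, F_u = 450 MPa): end bolts L_c = 53 − 24/2 = 41, R_n = min(1.2×41×10×450, 2.4×22×10×450) = 221.4 kN/bolt; interior L_c = 63 − 24 = 39, R_n = 210.6 kN/bolt. φR_n = 0.75 × (3×221.4 + 9×210.6) = 1919.7 kN.
Tension rupture (net): A_n = (277 − 3×26)×10 = 1990 mm² (U = 1.0, A_e = A_n). φR_n = 0.75 × 450 × 1990 = 671.6 kN.
Governing: min(1604.5, 1919.7, 671.6) = 671.6 kN → net-section rupture.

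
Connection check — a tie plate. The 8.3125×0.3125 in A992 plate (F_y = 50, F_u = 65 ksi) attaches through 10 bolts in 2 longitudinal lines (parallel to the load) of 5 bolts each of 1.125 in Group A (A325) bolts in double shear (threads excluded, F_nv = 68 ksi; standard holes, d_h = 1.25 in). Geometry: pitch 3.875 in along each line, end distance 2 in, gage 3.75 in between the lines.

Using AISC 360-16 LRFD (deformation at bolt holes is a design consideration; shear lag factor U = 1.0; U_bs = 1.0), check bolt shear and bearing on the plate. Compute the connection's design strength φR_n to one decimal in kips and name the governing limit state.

Bolt shear: A_b = π(1.125)²/4 = 0.99402 in². φR_n = 0.75 × 68 × 0.99402 × 10 × 2 = 1013.9 kips.
Bearing (0.3125 in plate, F_u = 65 ksi): end bolts L_c = 2 − 1.25/2 = 1.375, R_n = min(1.2×1.375×0.3125×65, 2.4×1.125×0.3125×65) = 33.516 kips/bolt; interior L_c = 3.875 − 1.25 = 2.625, R_n = 54.844 kips/bolt. φR_n = 0.75 × (2×33.516 + 8×54.844) = 379.3 kips.
Governing: min(1013.9, 379.3) = 379.3 kips → bearing.

379.3 kips (bearing governs)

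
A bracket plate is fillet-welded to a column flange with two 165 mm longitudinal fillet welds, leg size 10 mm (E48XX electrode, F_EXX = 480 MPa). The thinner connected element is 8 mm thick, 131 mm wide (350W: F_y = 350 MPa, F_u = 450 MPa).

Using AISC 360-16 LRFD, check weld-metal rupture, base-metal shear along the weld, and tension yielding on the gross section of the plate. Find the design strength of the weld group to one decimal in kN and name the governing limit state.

330.1 kN (gross-section yield governs)

Weld metal: throat = 0.707×10 = 7.07 mm, L = 2×165 = 330 mm. φR_n = 0.75 × 0.6 × 480 × 7.07 × 330 = 503.9 kN.
Base metal shear (8 mm plate): yield φR_n = 1.0×0.6×350×8×330 = 554.4 kN; rupture φR_n = 0.75×0.6×450×8×330 = 534.6 kN; take 534.6 kN (rupture).
Tension yield (gross): A_g = 131×8 = 1048 mm². φR_n = 0.90 × 350 × 1048 = 330.1 kN.
Governing: min(503.9, 534.6, 330.1) = 330.1 kN → gross-section yield.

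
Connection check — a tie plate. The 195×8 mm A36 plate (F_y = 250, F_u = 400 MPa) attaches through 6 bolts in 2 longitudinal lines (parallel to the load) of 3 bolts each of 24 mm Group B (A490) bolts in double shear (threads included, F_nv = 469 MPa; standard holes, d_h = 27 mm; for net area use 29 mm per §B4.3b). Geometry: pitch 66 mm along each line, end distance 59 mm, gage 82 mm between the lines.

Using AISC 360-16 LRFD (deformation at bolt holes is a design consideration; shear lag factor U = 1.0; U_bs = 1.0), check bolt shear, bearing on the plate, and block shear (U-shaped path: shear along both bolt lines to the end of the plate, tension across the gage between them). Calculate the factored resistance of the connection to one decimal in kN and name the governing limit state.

Bolt shear: A_b = π(24)²/4 = 452.39 mm². φR_n = 0.75 × 469 × 452.39 × 6 × 2 = 1909.5 kN.
Bearing (8 mm plate, F_u = 400 MPa): end bolts L_c = 59 − 27/2 = 45.5, R_n = min(1.2×45.5×8×400, 2.4×24×8×400) = 174.72 kN/bolt; interior L_c = 66 − 27 = 39, R_n = 149.76 kN/bolt. φR_n = 0.75 × (2×174.72 + 4×149.76) = 711.4 kN.
Block shear: shear path 2×[59+2×66] = 2×191 mm, A_gv = 3056, A_nv = 2×(191 − 2.5×29)×8 = 1896 mm²; tension across gage: (82 − 1×29)×8 = 424 mm². R_n = min(0.6×400×1896, 0.6×250×3056) + 1.0×400×424 = min(455.04, 458.4) + 169.6 = 624.64 kN. φR_n = 0.75 × 624.64 = 468.5 kN.
Governing: min(1909.5, 711.4, 468.5) = 468.5 kN → block shear.

468.5 kN (block shear governs)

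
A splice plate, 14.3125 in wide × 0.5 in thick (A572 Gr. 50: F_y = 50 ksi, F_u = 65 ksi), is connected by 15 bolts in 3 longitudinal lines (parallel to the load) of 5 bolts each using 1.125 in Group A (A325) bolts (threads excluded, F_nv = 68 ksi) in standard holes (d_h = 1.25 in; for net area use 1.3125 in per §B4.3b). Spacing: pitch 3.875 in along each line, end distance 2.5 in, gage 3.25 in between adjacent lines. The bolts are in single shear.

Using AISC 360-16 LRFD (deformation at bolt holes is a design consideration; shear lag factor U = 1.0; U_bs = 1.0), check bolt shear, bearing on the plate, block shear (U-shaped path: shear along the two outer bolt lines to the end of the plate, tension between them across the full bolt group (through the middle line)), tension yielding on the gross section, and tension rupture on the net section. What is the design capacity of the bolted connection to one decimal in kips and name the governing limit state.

252.9 kips (net-section rupture governs)

Bolt shear: A_b = π(1.125)²/4 = 0.99402 in². φR_n = 0.75 × 68 × 0.99402 × 15 × 1 = 760.4 kips.
Bearing (0.5 in plate, F_u = 65 ksi): end bolts L_c = 2.5 − 1.25/2 = 1.875, R_n = min(1.2×1.875×0.5×65, 2.4×1.125×0.5×65) = 73.125 kips/bolt; interior L_c = 3.875 − 1.25 = 2.625, R_n = 87.75 kips/bolt. φR_n = 0.75 × (3×73.125 + 12×87.75) = 954.3 kips.
Block shear: shear path 2×[2.5+4×3.875] = 2×18 in, A_gv = 18, A_nv = 2×(18 − 4.5×1.3125)×0.5 = 12.094 in²; tension across gage: (6.5 − 2×1.3125)×0.5 = 1.9375 in². R_n = min(0.6×65×12.094, 0.6×50×18) + 1.0×65×1.9375 = min(471.67, 540) + 125.94 = 597.61 kips. φR_n = 0.75 × 597.61 = 448.2 kips.
Tension yield (gross): A_g = 14.3125×0.5 = 7.1563 in². φR_n = 0.90 × 50 × 7.1563 = 322.0 kips.
Tension rupture (net): A_n = (14.3125 − 3×1.3125)×0.5 = 5.1875 in² (U = 1.0, A_e = A_n). φR_n = 0.75 × 65 × 5.1875 = 252.9 kips.
Governing: min(760.4, 954.3, 448.2, 322.0, 252.9) = 252.9 kips → net-section rupture.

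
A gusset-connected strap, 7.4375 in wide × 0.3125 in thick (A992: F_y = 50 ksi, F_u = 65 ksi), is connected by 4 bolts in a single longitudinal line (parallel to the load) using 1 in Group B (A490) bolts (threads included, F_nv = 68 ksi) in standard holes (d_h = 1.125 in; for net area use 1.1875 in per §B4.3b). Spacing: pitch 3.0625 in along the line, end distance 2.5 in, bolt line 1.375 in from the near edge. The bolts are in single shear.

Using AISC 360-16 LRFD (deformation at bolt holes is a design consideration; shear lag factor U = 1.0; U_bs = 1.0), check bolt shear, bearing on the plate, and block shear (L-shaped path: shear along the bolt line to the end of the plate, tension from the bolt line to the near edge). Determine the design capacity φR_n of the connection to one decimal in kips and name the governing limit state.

80.7 kips (block shear governs)

Bolt shear: A_b = π(1)²/4 = 0.7854 in². φR_n = 0.75 × 68 × 0.7854 × 4 × 1 = 160.2 kips.
Bearing (0.3125 in plate, F_u = 65 ksi): end bolts L_c = 2.5 − 1.125/2 = 1.9375, R_n = min(1.2×1.9375×0.3125×65, 2.4×1×0.3125×65) = 47.227 kips/bolt; interior L_c = 3.0625 − 1.125 = 1.9375, R_n = 47.227 kips/bolt. φR_n = 0.75 × (1×47.227 + 3×47.227) = 141.7 kips.
Block shear: shear path 1×[2.5+3×3.0625] = 1×11.6875 in, A_gv = 3.6523, A_nv = 1×(11.6875 − 3.5×1.1875)×0.3125 = 2.3535 in²; tension to near edge: (1.375 − 0.5×1.1875)×0.3125 = 0.24414 in². R_n = min(0.6×65×2.3535, 0.6×50×3.6523) + 1.0×65×0.24414 = min(91.787, 109.57) + 15.869 = 107.66 kips. φR_n = 0.75 × 107.66 = 80.7 kips.
Governing: min(160.2, 141.7, 80.7) = 80.7 kips → block shear.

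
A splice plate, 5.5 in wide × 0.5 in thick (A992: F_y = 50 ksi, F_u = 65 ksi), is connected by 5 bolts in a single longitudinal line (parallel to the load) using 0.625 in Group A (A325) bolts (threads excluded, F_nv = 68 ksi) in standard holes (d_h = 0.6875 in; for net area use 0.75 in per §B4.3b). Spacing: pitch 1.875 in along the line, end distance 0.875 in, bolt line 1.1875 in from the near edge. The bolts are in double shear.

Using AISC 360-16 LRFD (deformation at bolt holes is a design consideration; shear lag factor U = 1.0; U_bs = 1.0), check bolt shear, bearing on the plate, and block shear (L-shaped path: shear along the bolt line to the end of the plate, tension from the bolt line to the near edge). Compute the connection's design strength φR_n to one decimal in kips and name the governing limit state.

Bolt shear: A_b = π(0.625)²/4 = 0.3068 in². φR_n = 0.75 × 68 × 0.3068 × 5 × 2 = 156.5 kips.
Bearing (0.5 in plate, F_u = 65 ksi): end bolts L_c = 0.875 − 0.6875/2 = 0.53125, R_n = min(1.2×0.53125×0.5×65, 2.4×0.625×0.5×65) = 20.719 kips/bolt; interior L_c = 1.875 − 0.6875 = 1.1875, R_n = 46.313 kips/bolt. φR_n = 0.75 × (1×20.719 + 4×46.313) = 154.5 kips.
Block shear: shear path 1×[0.875+4×1.875] = 1×8.375 in, A_gv = 4.1875, A_nv = 1×(8.375 − 4.5×0.75)×0.5 = 2.5 in²; tension to near edge: (1.1875 − 0.5×0.75)×0.5 = 0.40625 in². R_n = min(0.6×65×2.5, 0.6×50×4.1875) + 1.0×65×0.40625 = min(97.5, 125.63) + 26.406 = 123.91 kips. φR_n = 0.75 × 123.91 = 92.9 kips.
Governing: min(156.5, 154.5, 92.9) = 92.9 kips → block shear.

92.9 kips (block shear governs)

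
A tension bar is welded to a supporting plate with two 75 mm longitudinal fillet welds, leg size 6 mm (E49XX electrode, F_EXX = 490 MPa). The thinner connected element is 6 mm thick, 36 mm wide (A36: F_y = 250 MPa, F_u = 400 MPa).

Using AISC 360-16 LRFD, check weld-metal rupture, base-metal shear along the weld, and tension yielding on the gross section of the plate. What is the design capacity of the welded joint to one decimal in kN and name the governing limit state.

Weld metal: throat = 0.707×6 = 4.242 mm, L = 2×75 = 150 mm. φR_n = 0.75 × 0.6 × 490 × 4.242 × 150 = 140.3 kN.
Base metal shear (6 mm plate): yield φR_n = 1.0×0.6×250×6×150 = 135.0 kN; rupture φR_n = 0.75×0.6×400×6×150 = 162.0 kN; take 135.0 kN (yield).
Tension yield (gross): A_g = 36×6 = 216 mm². φR_n = 0.90 × 250 × 216 = 48.6 kN.
Governing: min(140.3, 135.0, 48.6) = 48.6 kN → gross-section yield.

48.6 kN (gross-section yield governs)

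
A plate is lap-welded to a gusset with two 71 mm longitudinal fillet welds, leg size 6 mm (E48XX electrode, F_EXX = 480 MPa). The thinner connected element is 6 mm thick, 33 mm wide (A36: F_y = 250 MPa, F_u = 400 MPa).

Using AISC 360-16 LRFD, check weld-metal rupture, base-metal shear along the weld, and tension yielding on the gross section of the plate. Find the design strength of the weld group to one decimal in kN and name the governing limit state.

Weld metal: throat = 0.707×6 = 4.242 mm, L = 2×71 = 142 mm. φR_n = 0.75 × 0.6 × 480 × 4.242 × 142 = 130.1 kN.
Base metal shear (6 mm plate): yield φR_n = 1.0×0.6×250×6×142 = 127.8 kN; rupture φR_n = 0.75×0.6×400×6×142 = 153.4 kN; take 127.8 kN (yield).
Tension yield (gross): A_g = 33×6 = 198 mm². φR_n = 0.90 × 250 × 198 = 44.6 kN.
Governing: min(130.1, 127.8, 44.6) = 44.6 kN → gross-section yield.

44.6 kN (gross-section yield governs)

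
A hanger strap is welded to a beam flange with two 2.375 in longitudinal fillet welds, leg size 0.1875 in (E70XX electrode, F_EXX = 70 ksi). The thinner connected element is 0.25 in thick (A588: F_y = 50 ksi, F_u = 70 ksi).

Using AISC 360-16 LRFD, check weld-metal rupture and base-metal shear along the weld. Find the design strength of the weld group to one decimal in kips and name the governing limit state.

19.8 kips (weld metal governs)

Weld metal: throat = 0.707×0.1875 = 0.13256 in, L = 2×2.375 = 4.75 in. φR_n = 0.75 × 0.6 × 70 × 0.13256 × 4.75 = 19.8 kips.
Base metal shear (0.25 in plate): yield φR_n = 1.0×0.6×50×0.25×4.75 = 35.6 kips; rupture φR_n = 0.75×0.6×70×0.25×4.75 = 37.4 kips; take 35.6 kips (yield).
Governing: min(19.8, 35.6) = 19.8 kips → weld metal.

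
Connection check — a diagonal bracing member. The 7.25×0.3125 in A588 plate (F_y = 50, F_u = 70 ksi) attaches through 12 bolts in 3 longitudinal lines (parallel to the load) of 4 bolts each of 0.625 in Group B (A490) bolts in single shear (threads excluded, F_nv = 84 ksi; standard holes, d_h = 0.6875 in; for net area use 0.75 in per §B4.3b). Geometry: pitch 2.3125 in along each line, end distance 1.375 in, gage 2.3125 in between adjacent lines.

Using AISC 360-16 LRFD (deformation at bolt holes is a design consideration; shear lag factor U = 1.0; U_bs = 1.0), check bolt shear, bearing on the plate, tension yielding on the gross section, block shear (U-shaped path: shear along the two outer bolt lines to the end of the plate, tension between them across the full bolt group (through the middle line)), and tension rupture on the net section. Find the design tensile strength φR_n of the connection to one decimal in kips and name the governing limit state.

Bolt shear: A_b = π(0.625)²/4 = 0.3068 in². φR_n = 0.75 × 84 × 0.3068 × 12 × 1 = 231.9 kips.
Bearing (0.3125 in plate, F_u = 70 ksi): end bolts L_c = 1.375 − 0.6875/2 = 1.03125, R_n = min(1.2×1.03125×0.3125×70, 2.4×0.625×0.3125×70) = 27.07 kips/bolt; interior L_c = 2.3125 − 0.6875 = 1.625, R_n = 32.813 kips/bolt. φR_n = 0.75 × (3×27.07 + 9×32.813) = 282.4 kips.
Tension yield (gross): A_g = 7.25×0.3125 = 2.2656 in². φR_n = 0.90 × 50 × 2.2656 = 102.0 kips.
Block shear: shear path 2×[1.375+3×2.3125] = 2×8.3125 in, A_gv = 5.1953, A_nv = 2×(8.3125 − 3.5×0.75)×0.3125 = 3.5547 in²; tension across gage: (4.625 − 2×0.75)×0.3125 = 0.97656 in². R_n = min(0.6×70×3.5547, 0.6×50×5.1953) + 1.0×70×0.97656 = min(149.3, 155.86) + 68.359 = 217.66 kips. φR_n = 0.75 × 217.66 = 163.2 kips.
Tension rupture (net): A_n = (7.25 − 3×0.75)×0.3125 = 1.5625 in² (U = 1.0, A_e = A_n). φR_n = 0.75 × 70 × 1.5625 = 82.0 kips.
Governing: min(231.9, 282.4, 102.0, 163.2, 82.0) = 82.0 kips → net-section rupture.

82.0 kips (net-section rupture governs)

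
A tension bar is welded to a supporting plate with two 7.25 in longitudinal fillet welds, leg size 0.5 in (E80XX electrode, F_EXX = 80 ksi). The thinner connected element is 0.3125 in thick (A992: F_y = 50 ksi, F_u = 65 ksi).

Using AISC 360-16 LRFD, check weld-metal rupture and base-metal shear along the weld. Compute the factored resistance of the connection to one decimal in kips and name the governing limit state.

Weld metal: throat = 0.707×0.5 = 0.3535 in, L = 2×7.25 = 14.5 in. φR_n = 0.75 × 0.6 × 80 × 0.3535 × 14.5 = 184.5 kips.
Base metal shear (0.3125 in plate): yield φR_n = 1.0×0.6×50×0.3125×14.5 = 135.9 kips; rupture φR_n = 0.75×0.6×65×0.3125×14.5 = 132.5 kips; take 132.5 kips (rupture).
Governing: min(184.5, 132.5) = 132.5 kips → base-metal shear.

132.5 kips (base-metal shear governs)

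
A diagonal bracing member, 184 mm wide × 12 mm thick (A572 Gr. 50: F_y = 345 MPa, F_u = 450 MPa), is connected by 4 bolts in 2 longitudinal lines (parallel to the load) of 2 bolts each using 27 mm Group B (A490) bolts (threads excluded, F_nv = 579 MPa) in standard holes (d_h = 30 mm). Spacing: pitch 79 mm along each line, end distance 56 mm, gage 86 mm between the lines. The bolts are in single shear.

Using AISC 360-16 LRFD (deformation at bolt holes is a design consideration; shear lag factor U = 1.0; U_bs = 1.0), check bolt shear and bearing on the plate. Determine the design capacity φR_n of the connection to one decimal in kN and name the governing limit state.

Bolt shear: A_b = π(27)²/4 = 572.56 mm². φR_n = 0.75 × 579 × 572.56 × 4 × 1 = 994.5 kN.
Bearing (12 mm plate, F_u = 450 MPa): end bolts L_c = 56 − 30/2 = 41, R_n = min(1.2×41×12×450, 2.4×27×12×450) = 265.68 kN/bolt; interior L_c = 79 − 30 = 49, R_n = 317.52 kN/bolt. φR_n = 0.75 × (2×265.68 + 2×317.52) = 874.8 kN.
Governing: min(994.5, 874.8) = 874.8 kN → bearing.

874.8 kN (bearing governs)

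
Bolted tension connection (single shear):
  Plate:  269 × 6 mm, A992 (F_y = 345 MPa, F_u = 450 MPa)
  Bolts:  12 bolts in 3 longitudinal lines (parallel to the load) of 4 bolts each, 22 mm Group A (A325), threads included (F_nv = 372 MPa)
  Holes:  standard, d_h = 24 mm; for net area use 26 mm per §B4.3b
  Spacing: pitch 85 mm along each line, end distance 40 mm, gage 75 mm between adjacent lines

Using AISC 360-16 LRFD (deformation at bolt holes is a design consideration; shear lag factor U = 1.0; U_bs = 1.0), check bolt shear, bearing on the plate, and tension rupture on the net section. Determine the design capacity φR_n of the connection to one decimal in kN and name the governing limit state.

386.8 kN (net-section rupture governs)

Bolt shear: A_b = π(22)²/4 = 380.13 mm². φR_n = 0.75 × 372 × 380.13 × 12 × 1 = 1272.7 kN.
Bearing (6 mm plate, F_u = 450 MPa): end bolts L_c = 40 − 24/2 = 28, R_n = min(1.2×28×6×450, 2.4×22×6×450) = 90.72 kN/bolt; interior L_c = 85 − 24 = 61, R_n = 142.56 kN/bolt. φR_n = 0.75 × (3×90.72 + 9×142.56) = 1166.4 kN.
Tension rupture (net): A_n = (269 − 3×26)×6 = 1146 mm² (U = 1.0, A_e = A_n). φR_n = 0.75 × 450 × 1146 = 386.8 kN.
Governing: min(1272.7, 1166.4, 386.8) = 386.8 kN → net-section rupture.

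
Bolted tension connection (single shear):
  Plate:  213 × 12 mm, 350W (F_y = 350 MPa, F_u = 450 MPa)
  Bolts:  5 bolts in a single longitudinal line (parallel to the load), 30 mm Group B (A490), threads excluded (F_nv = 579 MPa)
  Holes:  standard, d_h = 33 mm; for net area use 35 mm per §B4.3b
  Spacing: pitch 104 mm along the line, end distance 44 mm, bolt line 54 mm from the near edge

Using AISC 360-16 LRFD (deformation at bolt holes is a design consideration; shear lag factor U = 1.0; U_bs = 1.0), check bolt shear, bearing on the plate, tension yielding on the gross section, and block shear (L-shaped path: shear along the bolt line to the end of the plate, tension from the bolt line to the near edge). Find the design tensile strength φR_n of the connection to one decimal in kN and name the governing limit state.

Bolt shear: A_b = π(30)²/4 = 706.86 mm². φR_n = 0.75 × 579 × 706.86 × 5 × 1 = 1534.8 kN.
Bearing (12 mm plate, F_u = 450 MPa): end bolts L_c = 44 − 33/2 = 27.5, R_n = min(1.2×27.5×12×450, 2.4×30×12×450) = 178.2 kN/bolt; interior L_c = 104 − 33 = 71, R_n = 388.8 kN/bolt. φR_n = 0.75 × (1×178.2 + 4×388.8) = 1300.1 kN.
Tension yield (gross): A_g = 213×12 = 2556 mm². φR_n = 0.90 × 350 × 2556 = 805.1 kN.
Block shear: shear path 1×[44+4×104] = 1×460 mm, A_gv = 5520, A_nv = 1×(460 − 4.5×35)×12 = 3630 mm²; tension to near edge: (54 − 0.5×35)×12 = 438 mm². R_n = min(0.6×450×3630, 0.6×350×5520) + 1.0×450×438 = min(980.1, 1159.2) + 197.1 = 1177.2 kN. φR_n = 0.75 × 1177.2 = 882.9 kN.
Governing: min(1534.8, 1300.1, 805.1, 882.9) = 805.1 kN → gross-section yield.

805.1 kN (gross-section yield governs)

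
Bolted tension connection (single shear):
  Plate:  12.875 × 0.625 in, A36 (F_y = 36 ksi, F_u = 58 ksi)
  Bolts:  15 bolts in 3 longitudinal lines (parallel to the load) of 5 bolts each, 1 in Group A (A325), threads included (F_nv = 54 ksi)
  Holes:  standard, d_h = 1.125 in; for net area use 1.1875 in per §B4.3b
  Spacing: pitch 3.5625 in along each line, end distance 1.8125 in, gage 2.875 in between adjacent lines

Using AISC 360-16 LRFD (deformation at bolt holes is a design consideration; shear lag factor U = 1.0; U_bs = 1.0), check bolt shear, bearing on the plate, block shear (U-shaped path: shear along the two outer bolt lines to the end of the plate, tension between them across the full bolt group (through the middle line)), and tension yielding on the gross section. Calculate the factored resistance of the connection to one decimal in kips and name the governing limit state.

260.7 kips (gross-section yield governs)

Bolt shear: A_b = π(1)²/4 = 0.7854 in². φR_n = 0.75 × 54 × 0.7854 × 15 × 1 = 477.1 kips.
Bearing (0.625 in plate, F_u = 58 ksi): end bolts L_c = 1.8125 − 1.125/2 = 1.25, R_n = min(1.2×1.25×0.625×58, 2.4×1×0.625×58) = 54.375 kips/bolt; interior L_c = 3.5625 − 1.125 = 2.4375, R_n = 87 kips/bolt. φR_n = 0.75 × (3×54.375 + 12×87) = 905.3 kips.
Block shear: shear path 2×[1.8125+4×3.5625] = 2×16.0625 in, A_gv = 20.078, A_nv = 2×(16.0625 − 4.5×1.1875)×0.625 = 13.398 in²; tension across gage: (5.75 − 2×1.1875)×0.625 = 2.1094 in². R_n = min(0.6×58×13.398, 0.6×36×20.078) + 1.0×58×2.1094 = min(466.25, 433.68) + 122.35 = 556.03 kips. φR_n = 0.75 × 556.03 = 417.0 kips.
Tension yield (gross): A_g = 12.875×0.625 = 8.0469 in². φR_n = 0.90 × 36 × 8.0469 = 260.7 kips.
Governing: min(477.1, 905.3, 417.0, 260.7) = 260.7 kips → gross-section yield.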